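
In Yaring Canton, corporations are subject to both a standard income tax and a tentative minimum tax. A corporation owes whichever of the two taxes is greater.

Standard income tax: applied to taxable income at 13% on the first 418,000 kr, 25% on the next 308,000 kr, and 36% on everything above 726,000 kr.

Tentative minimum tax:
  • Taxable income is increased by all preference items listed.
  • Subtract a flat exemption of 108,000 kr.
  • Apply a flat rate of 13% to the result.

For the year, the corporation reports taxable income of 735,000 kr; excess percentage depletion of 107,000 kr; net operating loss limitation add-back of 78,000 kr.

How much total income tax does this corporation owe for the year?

134,580 kr

Standard income tax:
  418,000 kr × 13% = 54,340 kr
  308,000 kr × 25% = 77,000 kr
  9,000 kr × 36% = 3,240 kr
  → 134,580 kr

Tentative minimum tax:
  Adjusted income: 735,000 kr + 107,000 kr + 78,000 kr = 920,000 kr
  Less exemption 108,000 kr → base 812,000 kr
  812,000 kr × 13% = 105,560 kr

134,580 kr > 105,560 kr, so the standard income tax governs.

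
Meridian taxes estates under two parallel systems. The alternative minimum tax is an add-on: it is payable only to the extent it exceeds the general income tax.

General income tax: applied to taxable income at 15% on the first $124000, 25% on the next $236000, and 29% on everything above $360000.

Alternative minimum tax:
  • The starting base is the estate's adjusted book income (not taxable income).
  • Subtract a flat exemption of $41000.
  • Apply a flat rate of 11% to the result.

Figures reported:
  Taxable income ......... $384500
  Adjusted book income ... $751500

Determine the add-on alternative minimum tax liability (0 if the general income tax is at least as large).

$0

General income tax:
  $124000 × 15% = $18600
  $236000 × 25% = $59000
  $24500 × 29% = $7105
  → $84705

Alternative minimum tax:
  Base (adjusted book income): $751500
  Less exemption $41000 → base $710500
  $710500 × 11% = $78155

$78155 ≤ $84705, so no add-on is due.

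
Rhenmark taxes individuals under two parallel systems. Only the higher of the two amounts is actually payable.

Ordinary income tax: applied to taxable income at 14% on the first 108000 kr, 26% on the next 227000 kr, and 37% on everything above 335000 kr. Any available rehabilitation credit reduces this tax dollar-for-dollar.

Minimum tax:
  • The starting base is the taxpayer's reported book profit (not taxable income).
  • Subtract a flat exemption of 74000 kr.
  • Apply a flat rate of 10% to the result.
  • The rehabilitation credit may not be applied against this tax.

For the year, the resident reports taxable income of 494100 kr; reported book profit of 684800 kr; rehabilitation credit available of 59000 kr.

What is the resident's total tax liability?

Ordinary income tax:
  108000 kr × 14% = 15120 kr
  227000 kr × 26% = 59020 kr
  159100 kr × 37% = 58867 kr
  → 133007 kr
  Less rehabilitation credit 59000 kr → 74007 kr

Minimum tax:
  Base (reported book profit): 684800 kr
  Less exemption 74000 kr → base 610800 kr
  610800 kr × 10% = 61080 kr

74007 kr > 61080 kr, so the ordinary income tax governs.

74007 kr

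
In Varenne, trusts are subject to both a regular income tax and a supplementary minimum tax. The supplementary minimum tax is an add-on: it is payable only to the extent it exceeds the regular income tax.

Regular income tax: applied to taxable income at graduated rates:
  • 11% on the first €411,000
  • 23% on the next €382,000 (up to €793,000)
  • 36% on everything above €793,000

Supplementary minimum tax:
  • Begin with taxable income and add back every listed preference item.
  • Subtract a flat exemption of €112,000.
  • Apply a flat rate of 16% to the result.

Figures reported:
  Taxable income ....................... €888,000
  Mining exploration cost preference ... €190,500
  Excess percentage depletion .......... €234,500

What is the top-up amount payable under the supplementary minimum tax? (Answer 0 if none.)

Supplementary minimum tax:
  Adjusted income: €888,000 + €190,500 + €234,500 = €1,313,000
  Less exemption €112,000 → base €1,201,000
  €1,201,000 × 16% = €192,160

Regular income tax:
  €411,000 × 11% = €45,210
  €382,000 × 23% = €87,860
  €95,000 × 36% = €34,200
  → €167,270

Excess of supplementary minimum tax over regular income tax: €192,160 − €167,270 = €24,890.

€24,890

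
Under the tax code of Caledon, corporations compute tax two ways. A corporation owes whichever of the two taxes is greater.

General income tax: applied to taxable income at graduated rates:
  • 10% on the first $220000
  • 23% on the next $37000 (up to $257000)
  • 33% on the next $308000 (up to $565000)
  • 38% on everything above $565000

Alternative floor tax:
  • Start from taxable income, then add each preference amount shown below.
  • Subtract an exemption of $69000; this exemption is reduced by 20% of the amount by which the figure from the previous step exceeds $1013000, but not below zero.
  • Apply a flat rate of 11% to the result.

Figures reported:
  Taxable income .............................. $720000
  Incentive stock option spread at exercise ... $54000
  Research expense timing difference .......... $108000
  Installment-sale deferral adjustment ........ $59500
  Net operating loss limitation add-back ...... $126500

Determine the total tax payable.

Alternative floor tax:
  Adjusted income: $720000 + $54000 + $108000 + $59500 + $126500 = $1068000
  Exemption: $69000 − 20% × ($1068000 − $1013000) = $69000 − $11000 = $58000
  Base: $1068000 − $58000 = $1010000
  $1010000 × 11% = $111100

General income tax:
  $220000 × 10% = $22000
  $37000 × 23% = $8510
  $308000 × 33% = $101640
  $155000 × 38% = $58900
  → $191050

$191050 > $111100, so the general income tax governs.

$191050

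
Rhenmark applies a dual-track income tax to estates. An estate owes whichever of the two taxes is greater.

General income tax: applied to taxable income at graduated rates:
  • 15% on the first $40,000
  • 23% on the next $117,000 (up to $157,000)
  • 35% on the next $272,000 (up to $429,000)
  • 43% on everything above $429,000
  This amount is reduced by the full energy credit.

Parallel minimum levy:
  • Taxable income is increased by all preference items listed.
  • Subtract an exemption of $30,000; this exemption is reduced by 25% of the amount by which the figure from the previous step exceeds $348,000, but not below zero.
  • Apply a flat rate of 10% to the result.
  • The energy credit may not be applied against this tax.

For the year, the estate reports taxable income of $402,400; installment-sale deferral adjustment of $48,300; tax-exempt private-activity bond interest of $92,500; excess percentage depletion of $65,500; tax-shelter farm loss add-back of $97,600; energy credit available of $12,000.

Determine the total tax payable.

Parallel minimum levy:
  Adjusted income: $402,400 + $48,300 + $92,500 + $65,500 + $97,600 = $706,300
  Exemption: 25% × ($706,300 − $348,000) = $89,575 ≥ $30,000, so the exemption is fully phased out
  Base: $706,300 − $0 = $706,300
  $706,300 × 10% = $70,630

General income tax:
  $40,000 × 15% = $6,000
  $117,000 × 23% = $26,910
  $245,400 × 35% = $85,890
  → $118,800
  Less energy credit $12,000 → $106,800

$106,800 > $70,630, so the general income tax governs.

$106,800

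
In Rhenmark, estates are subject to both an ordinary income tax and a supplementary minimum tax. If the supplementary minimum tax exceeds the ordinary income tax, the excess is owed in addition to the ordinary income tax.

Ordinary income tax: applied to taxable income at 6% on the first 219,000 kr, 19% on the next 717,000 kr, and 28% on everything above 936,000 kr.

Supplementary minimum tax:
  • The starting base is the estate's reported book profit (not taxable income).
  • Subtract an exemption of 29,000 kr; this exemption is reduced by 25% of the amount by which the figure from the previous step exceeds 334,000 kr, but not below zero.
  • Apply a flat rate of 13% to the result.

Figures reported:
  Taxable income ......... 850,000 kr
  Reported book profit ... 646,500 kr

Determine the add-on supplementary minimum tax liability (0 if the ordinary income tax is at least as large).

0 kr

Supplementary minimum tax:
  Base (reported book profit): 646,500 kr
  Exemption: 25% × (646,500 kr − 334,000 kr) = 78,125 kr ≥ 29,000 kr, so the exemption is fully phased out
  Base: 646,500 kr − 0 kr = 646,500 kr
  646,500 kr × 13% = 84,045 kr

Ordinary income tax:
  219,000 kr × 6% = 13,140 kr
  631,000 kr × 19% = 119,890 kr
  → 133,030 kr

84,045 kr ≤ 133,030 kr, so no add-on is due.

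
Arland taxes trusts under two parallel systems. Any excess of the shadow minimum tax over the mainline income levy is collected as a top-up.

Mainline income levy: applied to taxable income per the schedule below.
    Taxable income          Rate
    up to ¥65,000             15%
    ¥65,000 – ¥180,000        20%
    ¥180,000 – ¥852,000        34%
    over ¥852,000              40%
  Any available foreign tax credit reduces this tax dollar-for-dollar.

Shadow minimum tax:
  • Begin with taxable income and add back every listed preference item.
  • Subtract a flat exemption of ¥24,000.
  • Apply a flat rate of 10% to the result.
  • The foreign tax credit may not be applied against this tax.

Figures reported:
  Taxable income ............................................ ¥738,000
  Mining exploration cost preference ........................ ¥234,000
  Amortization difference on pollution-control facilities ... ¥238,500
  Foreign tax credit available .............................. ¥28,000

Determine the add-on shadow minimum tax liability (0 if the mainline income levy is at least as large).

Shadow minimum tax:
  Adjusted income: ¥738,000 + ¥234,000 + ¥238,500 = ¥1,210,500
  Less exemption ¥24,000 → base ¥1,186,500
  ¥1,186,500 × 10% = ¥118,650

Mainline income levy:
  ¥65,000 × 15% = ¥9,750
  ¥115,000 × 20% = ¥23,000
  ¥558,000 × 34% = ¥189,720
  → ¥222,470
  Less foreign tax credit ¥28,000 → ¥194,470

¥118,650 ≤ ¥194,470, so no add-on is due.

¥0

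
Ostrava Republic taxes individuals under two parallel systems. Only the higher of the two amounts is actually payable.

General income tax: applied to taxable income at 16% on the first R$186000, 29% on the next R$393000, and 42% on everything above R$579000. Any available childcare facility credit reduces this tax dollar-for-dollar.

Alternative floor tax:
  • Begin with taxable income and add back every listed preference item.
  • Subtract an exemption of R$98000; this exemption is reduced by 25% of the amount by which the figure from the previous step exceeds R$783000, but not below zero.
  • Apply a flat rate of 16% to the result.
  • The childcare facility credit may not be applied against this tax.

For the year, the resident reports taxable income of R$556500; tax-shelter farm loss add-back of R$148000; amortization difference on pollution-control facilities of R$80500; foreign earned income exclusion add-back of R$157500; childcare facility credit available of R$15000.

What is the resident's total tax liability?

R$141500

Alternative floor tax:
  Adjusted income: R$556500 + R$148000 + R$80500 + R$157500 = R$942500
  Exemption: R$98000 − 25% × (R$942500 − R$783000) = R$98000 − R$39875 = R$58125
  Base: R$942500 − R$58125 = R$884375
  R$884375 × 16% = R$141500

General income tax:
  R$186000 × 16% = R$29760
  R$370500 × 29% = R$107445
  → R$137205
  Less childcare facility credit R$15000 → R$122205

R$141500 > R$122205, so the alternative floor tax is the binding amount.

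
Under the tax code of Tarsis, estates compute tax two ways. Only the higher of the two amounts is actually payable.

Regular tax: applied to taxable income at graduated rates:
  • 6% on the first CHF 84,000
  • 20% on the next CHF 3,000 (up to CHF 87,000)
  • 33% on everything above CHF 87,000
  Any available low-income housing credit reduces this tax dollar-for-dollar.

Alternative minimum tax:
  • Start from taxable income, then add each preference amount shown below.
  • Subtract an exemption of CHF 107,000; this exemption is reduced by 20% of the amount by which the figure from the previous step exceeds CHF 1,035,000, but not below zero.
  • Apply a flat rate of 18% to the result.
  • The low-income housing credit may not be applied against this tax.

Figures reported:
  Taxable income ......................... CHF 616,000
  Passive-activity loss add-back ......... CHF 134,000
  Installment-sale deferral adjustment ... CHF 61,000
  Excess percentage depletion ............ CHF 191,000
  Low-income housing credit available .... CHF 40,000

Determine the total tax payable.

Alternative minimum tax:
  Adjusted income: CHF 616,000 + CHF 134,000 + CHF 61,000 + CHF 191,000 = CHF 1,002,000
  Exemption: CHF 1,002,000 ≤ CHF 1,035,000, so full CHF 107,000 applies
  Base: CHF 1,002,000 − CHF 107,000 = CHF 895,000
  CHF 895,000 × 18% = CHF 161,100

Regular tax:
  CHF 84,000 × 6% = CHF 5,040
  CHF 3,000 × 20% = CHF 600
  CHF 529,000 × 33% = CHF 174,570
  → CHF 180,210
  Less low-income housing credit CHF 40,000 → CHF 140,210

CHF 161,100 > CHF 140,210, so the alternative minimum tax is the binding amount.

CHF 161,100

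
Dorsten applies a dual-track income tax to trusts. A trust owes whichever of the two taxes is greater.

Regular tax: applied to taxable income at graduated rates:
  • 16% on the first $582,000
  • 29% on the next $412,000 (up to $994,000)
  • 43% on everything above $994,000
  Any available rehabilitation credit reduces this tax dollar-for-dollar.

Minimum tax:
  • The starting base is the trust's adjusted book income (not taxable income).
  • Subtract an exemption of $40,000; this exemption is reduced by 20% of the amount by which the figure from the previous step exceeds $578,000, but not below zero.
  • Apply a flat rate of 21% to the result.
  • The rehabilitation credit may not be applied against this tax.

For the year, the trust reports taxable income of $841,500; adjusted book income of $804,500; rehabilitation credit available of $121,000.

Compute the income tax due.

Minimum tax:
  Base (adjusted book income): $804,500
  Exemption: 20% × ($804,500 − $578,000) = $45,300 ≥ $40,000, so the exemption is fully phased out
  Base: $804,500 − $0 = $804,500
  $804,500 × 21% = $168,945

Regular tax:
  $582,000 × 16% = $93,120
  $259,500 × 29% = $75,255
  → $168,375
  Less rehabilitation credit $121,000 → $47,375

$168,945 > $47,375, so the minimum tax is the binding amount.

$168,945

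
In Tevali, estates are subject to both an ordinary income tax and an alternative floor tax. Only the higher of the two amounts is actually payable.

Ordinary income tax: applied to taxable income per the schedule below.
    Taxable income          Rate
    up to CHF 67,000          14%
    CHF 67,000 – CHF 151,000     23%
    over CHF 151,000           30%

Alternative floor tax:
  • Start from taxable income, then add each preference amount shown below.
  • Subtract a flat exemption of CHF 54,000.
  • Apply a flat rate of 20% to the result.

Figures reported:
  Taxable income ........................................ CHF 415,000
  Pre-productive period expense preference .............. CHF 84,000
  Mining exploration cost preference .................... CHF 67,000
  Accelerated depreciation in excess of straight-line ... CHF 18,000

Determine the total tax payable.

Alternative floor tax:
  Adjusted income: CHF 415,000 + CHF 84,000 + CHF 67,000 + CHF 18,000 = CHF 584,000
  Less exemption CHF 54,000 → base CHF 530,000
  CHF 530,000 × 20% = CHF 106,000

Ordinary income tax:
  CHF 67,000 × 14% = CHF 9,380
  CHF 84,000 × 23% = CHF 19,320
  CHF 264,000 × 30% = CHF 79,200
  → CHF 107,900

CHF 107,900 > CHF 106,000, so the ordinary income tax governs.

CHF 107,900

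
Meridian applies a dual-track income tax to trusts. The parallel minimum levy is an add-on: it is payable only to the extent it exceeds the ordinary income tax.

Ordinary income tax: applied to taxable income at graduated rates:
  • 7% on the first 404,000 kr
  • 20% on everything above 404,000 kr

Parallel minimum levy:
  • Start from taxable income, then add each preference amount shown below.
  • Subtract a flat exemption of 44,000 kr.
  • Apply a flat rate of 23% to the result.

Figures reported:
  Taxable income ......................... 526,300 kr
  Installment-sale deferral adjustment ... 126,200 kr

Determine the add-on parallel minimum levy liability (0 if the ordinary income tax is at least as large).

Ordinary income tax:
  404,000 kr × 7% = 28,280 kr
  122,300 kr × 20% = 24,460 kr
  → 52,740 kr

Parallel minimum levy:
  Adjusted income: 526,300 kr + 126,200 kr = 652,500 kr
  Less exemption 44,000 kr → base 608,500 kr
  608,500 kr × 23% = 139,955 kr

Excess of parallel minimum levy over ordinary income tax: 139,955 kr − 52,740 kr = 87,215 kr.

87,215 kr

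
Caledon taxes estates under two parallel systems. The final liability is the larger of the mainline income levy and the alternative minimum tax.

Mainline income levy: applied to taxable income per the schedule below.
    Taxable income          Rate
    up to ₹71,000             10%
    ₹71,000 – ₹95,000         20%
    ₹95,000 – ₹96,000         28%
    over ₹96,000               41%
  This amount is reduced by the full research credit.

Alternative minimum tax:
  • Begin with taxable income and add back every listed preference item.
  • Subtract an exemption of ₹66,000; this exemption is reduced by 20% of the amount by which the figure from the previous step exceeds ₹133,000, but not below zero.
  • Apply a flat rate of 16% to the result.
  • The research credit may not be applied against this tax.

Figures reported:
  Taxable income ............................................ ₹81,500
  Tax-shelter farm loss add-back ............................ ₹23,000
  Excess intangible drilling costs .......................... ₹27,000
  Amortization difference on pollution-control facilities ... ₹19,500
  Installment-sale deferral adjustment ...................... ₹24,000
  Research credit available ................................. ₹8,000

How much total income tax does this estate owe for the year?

₹18,784

Mainline income levy:
  ₹71,000 × 10% = ₹7,100
  ₹10,500 × 20% = ₹2,100
  → ₹9,200
  Less research credit ₹8,000 → ₹1,200

Alternative minimum tax:
  Adjusted income: ₹81,500 + ₹23,000 + ₹27,000 + ₹19,500 + ₹24,000 = ₹175,000
  Exemption: ₹66,000 − 20% × (₹175,000 − ₹133,000) = ₹66,000 − ₹8,400 = ₹57,600
  Base: ₹175,000 − ₹57,600 = ₹117,400
  ₹117,400 × 16% = ₹18,784

₹18,784 > ₹1,200, so the alternative minimum tax is the binding amount.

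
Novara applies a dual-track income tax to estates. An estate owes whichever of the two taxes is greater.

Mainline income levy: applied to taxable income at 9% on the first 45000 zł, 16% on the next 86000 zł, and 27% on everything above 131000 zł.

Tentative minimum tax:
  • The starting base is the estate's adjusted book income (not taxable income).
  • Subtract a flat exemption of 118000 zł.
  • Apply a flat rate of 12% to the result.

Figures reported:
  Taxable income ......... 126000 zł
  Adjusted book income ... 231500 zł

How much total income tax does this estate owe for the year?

Mainline income levy:
  45000 zł × 9% = 4050 zł
  81000 zł × 16% = 12960 zł
  → 17010 zł

Tentative minimum tax:
  Base (adjusted book income): 231500 zł
  Less exemption 118000 zł → base 113500 zł
  113500 zł × 12% = 13620 zł

17010 zł > 13620 zł, so the mainline income levy governs.

17010 zł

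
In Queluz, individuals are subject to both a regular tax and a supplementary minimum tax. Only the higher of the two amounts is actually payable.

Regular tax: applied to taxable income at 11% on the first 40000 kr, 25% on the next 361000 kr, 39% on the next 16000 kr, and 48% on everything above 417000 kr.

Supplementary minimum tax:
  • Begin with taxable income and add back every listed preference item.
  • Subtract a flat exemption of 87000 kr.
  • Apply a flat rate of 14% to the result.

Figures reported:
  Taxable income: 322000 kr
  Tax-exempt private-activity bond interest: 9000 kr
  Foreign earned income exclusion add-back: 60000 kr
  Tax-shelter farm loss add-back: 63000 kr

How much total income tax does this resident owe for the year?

74900 kr

Regular tax:
  40000 kr × 11% = 4400 kr
  282000 kr × 25% = 70500 kr
  → 74900 kr

Supplementary minimum tax:
  Adjusted income: 322000 kr + 9000 kr + 60000 kr + 63000 kr = 454000 kr
  Less exemption 87000 kr → base 367000 kr
  367000 kr × 14% = 51380 kr

74900 kr > 51380 kr, so the regular tax governs.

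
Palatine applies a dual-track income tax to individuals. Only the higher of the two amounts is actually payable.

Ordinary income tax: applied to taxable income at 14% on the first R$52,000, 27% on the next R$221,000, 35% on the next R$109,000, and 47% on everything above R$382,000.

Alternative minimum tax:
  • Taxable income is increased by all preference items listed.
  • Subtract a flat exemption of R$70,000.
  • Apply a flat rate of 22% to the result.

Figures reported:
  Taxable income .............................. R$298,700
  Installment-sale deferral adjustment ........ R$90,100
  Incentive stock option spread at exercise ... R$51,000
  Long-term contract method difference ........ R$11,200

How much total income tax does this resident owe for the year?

Alternative minimum tax:
  Adjusted income: R$298,700 + R$90,100 + R$51,000 + R$11,200 = R$451,000
  Less exemption R$70,000 → base R$381,000
  R$381,000 × 22% = R$83,820

Ordinary income tax:
  R$52,000 × 14% = R$7,280
  R$221,000 × 27% = R$59,670
  R$25,700 × 35% = R$8,995
  → R$75,945

R$83,820 > R$75,945, so the alternative minimum tax is the binding amount.

R$83,820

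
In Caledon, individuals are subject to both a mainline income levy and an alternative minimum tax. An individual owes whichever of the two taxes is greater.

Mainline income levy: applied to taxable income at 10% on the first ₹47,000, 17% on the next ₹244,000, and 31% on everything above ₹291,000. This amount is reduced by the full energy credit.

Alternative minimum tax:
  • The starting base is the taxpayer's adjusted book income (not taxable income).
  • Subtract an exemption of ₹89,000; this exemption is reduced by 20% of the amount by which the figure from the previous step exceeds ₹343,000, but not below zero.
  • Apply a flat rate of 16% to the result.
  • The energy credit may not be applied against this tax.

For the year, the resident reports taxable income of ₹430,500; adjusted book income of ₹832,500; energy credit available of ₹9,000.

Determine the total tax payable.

Mainline income levy:
  ₹47,000 × 10% = ₹4,700
  ₹244,000 × 17% = ₹41,480
  ₹139,500 × 31% = ₹43,245
  → ₹89,425
  Less energy credit ₹9,000 → ₹80,425

Alternative minimum tax:
  Base (adjusted book income): ₹832,500
  Exemption: 20% × (₹832,500 − ₹343,000) = ₹97,900 ≥ ₹89,000, so the exemption is fully phased out
  Base: ₹832,500 − ₹0 = ₹832,500
  ₹832,500 × 16% = ₹133,200

₹133,200 > ₹80,425, so the alternative minimum tax is the binding amount.

₹133,200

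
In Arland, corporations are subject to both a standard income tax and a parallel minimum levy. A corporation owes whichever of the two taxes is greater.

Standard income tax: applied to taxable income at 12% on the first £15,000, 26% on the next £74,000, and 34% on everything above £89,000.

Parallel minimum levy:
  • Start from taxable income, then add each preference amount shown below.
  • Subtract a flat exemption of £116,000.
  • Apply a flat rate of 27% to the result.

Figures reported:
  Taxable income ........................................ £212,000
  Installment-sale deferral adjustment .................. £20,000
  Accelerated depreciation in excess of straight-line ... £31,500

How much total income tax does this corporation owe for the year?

£62,860

Standard income tax:
  £15,000 × 12% = £1,800
  £74,000 × 26% = £19,240
  £123,000 × 34% = £41,820
  → £62,860

Parallel minimum levy:
  Adjusted income: £212,000 + £20,000 + £31,500 = £263,500
  Less exemption £116,000 → base £147,500
  £147,500 × 27% = £39,825

£62,860 > £39,825, so the standard income tax governs.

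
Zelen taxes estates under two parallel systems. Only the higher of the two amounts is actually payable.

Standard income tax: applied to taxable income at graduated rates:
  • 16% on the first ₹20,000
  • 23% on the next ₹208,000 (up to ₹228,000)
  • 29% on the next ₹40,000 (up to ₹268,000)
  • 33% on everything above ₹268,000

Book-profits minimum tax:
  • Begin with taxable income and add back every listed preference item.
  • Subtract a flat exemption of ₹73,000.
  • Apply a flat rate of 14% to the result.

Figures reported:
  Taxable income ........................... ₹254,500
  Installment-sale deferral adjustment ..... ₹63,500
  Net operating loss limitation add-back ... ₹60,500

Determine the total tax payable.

Book-profits minimum tax:
  Adjusted income: ₹254,500 + ₹63,500 + ₹60,500 = ₹378,500
  Less exemption ₹73,000 → base ₹305,500
  ₹305,500 × 14% = ₹42,770

Standard income tax:
  ₹20,000 × 16% = ₹3,200
  ₹208,000 × 23% = ₹47,840
  ₹26,500 × 29% = ₹7,685
  → ₹58,725

₹58,725 > ₹42,770, so the standard income tax governs.

₹58,725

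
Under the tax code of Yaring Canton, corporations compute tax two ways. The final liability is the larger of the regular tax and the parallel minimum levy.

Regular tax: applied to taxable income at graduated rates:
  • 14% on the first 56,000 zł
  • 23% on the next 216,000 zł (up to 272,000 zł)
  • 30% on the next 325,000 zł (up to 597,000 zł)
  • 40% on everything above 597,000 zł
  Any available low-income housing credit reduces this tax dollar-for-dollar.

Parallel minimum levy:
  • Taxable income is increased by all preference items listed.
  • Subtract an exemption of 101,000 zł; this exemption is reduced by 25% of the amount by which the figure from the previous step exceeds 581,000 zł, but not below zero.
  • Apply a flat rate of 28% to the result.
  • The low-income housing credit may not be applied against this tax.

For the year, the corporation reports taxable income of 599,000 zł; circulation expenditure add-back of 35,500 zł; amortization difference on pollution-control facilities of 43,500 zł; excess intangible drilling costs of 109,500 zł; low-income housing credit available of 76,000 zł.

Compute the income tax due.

206,675 zł

Regular tax:
  56,000 zł × 14% = 7,840 zł
  216,000 zł × 23% = 49,680 zł
  325,000 zł × 30% = 97,500 zł
  2,000 zł × 40% = 800 zł
  → 155,820 zł
  Less low-income housing credit 76,000 zł → 79,820 zł

Parallel minimum levy:
  Adjusted income: 599,000 zł + 35,500 zł + 43,500 zł + 109,500 zł = 787,500 zł
  Exemption: 101,000 zł − 25% × (787,500 zł − 581,000 zł) = 101,000 zł − 51,625 zł = 49,375 zł
  Base: 787,500 zł − 49,375 zł = 738,125 zł
  738,125 zł × 28% = 206,675 zł

206,675 zł > 79,820 zł, so the parallel minimum levy is the binding amount.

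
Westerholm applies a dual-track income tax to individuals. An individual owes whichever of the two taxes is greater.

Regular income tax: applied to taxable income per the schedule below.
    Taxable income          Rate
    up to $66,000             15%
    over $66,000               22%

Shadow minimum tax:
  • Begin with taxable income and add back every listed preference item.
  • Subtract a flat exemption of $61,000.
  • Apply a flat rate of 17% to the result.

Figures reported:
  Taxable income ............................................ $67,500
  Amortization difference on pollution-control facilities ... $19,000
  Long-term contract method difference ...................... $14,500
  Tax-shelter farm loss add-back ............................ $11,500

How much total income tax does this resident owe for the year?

$10,230

Shadow minimum tax:
  Adjusted income: $67,500 + $19,000 + $14,500 + $11,500 = $112,500
  Less exemption $61,000 → base $51,500
  $51,500 × 17% = $8,755

Regular income tax:
  $66,000 × 15% = $9,900
  $1,500 × 22% = $330
  → $10,230

$10,230 > $8,755, so the regular income tax governs.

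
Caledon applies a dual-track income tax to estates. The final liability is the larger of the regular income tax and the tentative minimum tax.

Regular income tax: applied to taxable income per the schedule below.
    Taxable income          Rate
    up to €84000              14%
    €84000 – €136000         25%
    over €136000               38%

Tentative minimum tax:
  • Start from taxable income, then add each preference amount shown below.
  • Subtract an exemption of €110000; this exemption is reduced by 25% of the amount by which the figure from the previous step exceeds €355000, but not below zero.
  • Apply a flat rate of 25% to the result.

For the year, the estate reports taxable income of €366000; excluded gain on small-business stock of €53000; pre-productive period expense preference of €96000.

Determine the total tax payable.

€112160

Tentative minimum tax:
  Adjusted income: €366000 + €53000 + €96000 = €515000
  Exemption: €110000 − 25% × (€515000 − €355000) = €110000 − €40000 = €70000
  Base: €515000 − €70000 = €445000
  €445000 × 25% = €111250

Regular income tax:
  €84000 × 14% = €11760
  €52000 × 25% = €13000
  €230000 × 38% = €87400
  → €112160

€112160 > €111250, so the regular income tax governs.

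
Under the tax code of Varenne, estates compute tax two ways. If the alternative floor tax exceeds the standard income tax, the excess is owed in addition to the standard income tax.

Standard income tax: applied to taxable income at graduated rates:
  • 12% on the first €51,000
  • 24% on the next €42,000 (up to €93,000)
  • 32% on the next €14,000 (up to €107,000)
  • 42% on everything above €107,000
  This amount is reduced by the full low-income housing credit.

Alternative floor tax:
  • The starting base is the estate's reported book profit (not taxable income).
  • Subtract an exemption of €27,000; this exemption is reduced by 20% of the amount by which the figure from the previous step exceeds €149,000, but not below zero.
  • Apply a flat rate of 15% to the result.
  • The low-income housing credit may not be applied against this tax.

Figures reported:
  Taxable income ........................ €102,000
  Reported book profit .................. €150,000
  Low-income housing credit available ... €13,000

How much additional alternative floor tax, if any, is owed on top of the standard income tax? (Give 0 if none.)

Standard income tax:
  €51,000 × 12% = €6,120
  €42,000 × 24% = €10,080
  €9,000 × 32% = €2,880
  → €19,080
  Less low-income housing credit €13,000 → €6,080

Alternative floor tax:
  Base (reported book profit): €150,000
  Exemption: €27,000 − 20% × (€150,000 − €149,000) = €27,000 − €200 = €26,800
  Base: €150,000 − €26,800 = €123,200
  €123,200 × 15% = €18,480

Excess of alternative floor tax over standard income tax: €18,480 − €6,080 = €12,400.

€12,400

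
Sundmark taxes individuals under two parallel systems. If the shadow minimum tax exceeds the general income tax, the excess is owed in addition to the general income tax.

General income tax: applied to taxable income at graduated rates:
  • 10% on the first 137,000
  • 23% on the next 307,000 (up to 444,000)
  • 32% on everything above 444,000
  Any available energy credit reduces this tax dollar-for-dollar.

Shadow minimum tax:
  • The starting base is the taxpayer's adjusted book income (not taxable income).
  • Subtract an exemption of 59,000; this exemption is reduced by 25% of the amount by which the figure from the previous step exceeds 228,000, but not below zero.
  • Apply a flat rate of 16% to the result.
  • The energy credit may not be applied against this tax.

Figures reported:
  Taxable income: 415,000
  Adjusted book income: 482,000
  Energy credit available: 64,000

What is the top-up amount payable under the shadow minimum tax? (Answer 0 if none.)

Shadow minimum tax:
  Base (adjusted book income): 482,000
  Exemption: 25% × (482,000 − 228,000) = 63,500 ≥ 59,000, so the exemption is fully phased out
  Base: 482,000 − 0 = 482,000
  482,000 × 16% = 77,120

General income tax:
  137,000 × 10% = 13,700
  278,000 × 23% = 63,940
  → 77,640
  Less energy credit 64,000 → 13,640

Excess of shadow minimum tax over general income tax: 77,120 − 13,640 = 63,480.

63,480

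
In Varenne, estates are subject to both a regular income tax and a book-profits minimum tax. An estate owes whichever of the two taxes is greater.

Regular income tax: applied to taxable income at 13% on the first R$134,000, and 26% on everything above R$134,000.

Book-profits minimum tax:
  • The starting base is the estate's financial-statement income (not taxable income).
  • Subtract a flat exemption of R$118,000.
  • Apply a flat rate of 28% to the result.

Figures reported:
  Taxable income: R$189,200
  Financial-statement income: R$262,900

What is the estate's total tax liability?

R$40,572

Book-profits minimum tax:
  Base (financial-statement income): R$262,900
  Less exemption R$118,000 → base R$144,900
  R$144,900 × 28% = R$40,572

Regular income tax:
  R$134,000 × 13% = R$17,420
  R$55,200 × 26% = R$14,352
  → R$31,772

R$40,572 > R$31,772, so the book-profits minimum tax is the binding amount.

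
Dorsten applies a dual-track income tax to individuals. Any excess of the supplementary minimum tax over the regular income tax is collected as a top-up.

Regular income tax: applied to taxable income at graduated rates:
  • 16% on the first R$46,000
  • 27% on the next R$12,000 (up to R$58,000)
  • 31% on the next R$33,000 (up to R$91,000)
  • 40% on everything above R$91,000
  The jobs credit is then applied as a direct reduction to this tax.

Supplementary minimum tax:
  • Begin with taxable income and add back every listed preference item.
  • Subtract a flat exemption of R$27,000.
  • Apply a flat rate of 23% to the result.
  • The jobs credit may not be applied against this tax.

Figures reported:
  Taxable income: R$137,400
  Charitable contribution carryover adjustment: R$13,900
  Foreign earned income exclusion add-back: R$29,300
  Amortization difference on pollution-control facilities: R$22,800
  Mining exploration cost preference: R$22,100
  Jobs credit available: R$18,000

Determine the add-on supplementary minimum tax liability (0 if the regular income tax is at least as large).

Regular income tax:
  R$46,000 × 16% = R$7,360
  R$12,000 × 27% = R$3,240
  R$33,000 × 31% = R$10,230
  R$46,400 × 40% = R$18,560
  → R$39,390
  Less jobs credit R$18,000 → R$21,390

Supplementary minimum tax:
  Adjusted income: R$137,400 + R$13,900 + R$29,300 + R$22,800 + R$22,100 = R$225,500
  Less exemption R$27,000 → base R$198,500
  R$198,500 × 23% = R$45,655

Excess of supplementary minimum tax over regular income tax: R$45,655 − R$21,390 = R$24,265.

R$24,265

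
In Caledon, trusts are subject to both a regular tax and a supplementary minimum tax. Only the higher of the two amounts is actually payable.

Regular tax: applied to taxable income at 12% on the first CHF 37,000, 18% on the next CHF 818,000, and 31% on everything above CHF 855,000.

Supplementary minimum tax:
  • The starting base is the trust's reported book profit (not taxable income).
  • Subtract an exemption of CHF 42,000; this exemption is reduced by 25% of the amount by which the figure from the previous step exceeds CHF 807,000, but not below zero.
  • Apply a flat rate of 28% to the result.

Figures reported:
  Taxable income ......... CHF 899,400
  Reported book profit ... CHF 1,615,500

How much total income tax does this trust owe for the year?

Regular tax:
  CHF 37,000 × 12% = CHF 4,440
  CHF 818,000 × 18% = CHF 147,240
  CHF 44,400 × 31% = CHF 13,764
  → CHF 165,444

Supplementary minimum tax:
  Base (reported book profit): CHF 1,615,500
  Exemption: 25% × (CHF 1,615,500 − CHF 807,000) = CHF 202,125 ≥ CHF 42,000, so the exemption is fully phased out
  Base: CHF 1,615,500 − CHF 0 = CHF 1,615,500
  CHF 1,615,500 × 28% = CHF 452,340

CHF 452,340 > CHF 165,444, so the supplementary minimum tax is the binding amount.

CHF 452,340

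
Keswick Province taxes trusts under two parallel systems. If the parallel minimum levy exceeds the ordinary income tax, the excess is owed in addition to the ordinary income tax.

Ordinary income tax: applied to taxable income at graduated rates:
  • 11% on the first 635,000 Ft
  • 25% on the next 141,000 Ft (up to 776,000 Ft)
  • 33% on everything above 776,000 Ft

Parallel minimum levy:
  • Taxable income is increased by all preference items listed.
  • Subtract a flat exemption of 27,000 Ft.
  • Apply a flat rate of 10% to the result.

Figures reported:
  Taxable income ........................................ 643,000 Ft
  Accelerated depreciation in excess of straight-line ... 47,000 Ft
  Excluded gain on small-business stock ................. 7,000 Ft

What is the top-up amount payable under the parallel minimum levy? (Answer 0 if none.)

0 Ft

Parallel minimum levy:
  Adjusted income: 643,000 Ft + 47,000 Ft + 7,000 Ft = 697,000 Ft
  Less exemption 27,000 Ft → base 670,000 Ft
  670,000 Ft × 10% = 67,000 Ft

Ordinary income tax:
  635,000 Ft × 11% = 69,850 Ft
  8,000 Ft × 25% = 2,000 Ft
  → 71,850 Ft

67,000 Ft ≤ 71,850 Ft, so no add-on is due.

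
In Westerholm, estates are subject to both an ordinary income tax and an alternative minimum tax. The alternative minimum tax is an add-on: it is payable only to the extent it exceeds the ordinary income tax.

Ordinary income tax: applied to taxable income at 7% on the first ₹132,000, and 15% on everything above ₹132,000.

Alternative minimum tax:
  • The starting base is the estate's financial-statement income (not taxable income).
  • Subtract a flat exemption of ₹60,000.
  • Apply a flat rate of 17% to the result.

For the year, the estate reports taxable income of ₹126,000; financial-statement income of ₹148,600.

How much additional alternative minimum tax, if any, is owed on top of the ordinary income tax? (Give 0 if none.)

₹6,242

Alternative minimum tax:
  Base (financial-statement income): ₹148,600
  Less exemption ₹60,000 → base ₹88,600
  ₹88,600 × 17% = ₹15,062

Ordinary income tax:
  ₹126,000 × 7% = ₹8,820

Excess of alternative minimum tax over ordinary income tax: ₹15,062 − ₹8,820 = ₹6,242.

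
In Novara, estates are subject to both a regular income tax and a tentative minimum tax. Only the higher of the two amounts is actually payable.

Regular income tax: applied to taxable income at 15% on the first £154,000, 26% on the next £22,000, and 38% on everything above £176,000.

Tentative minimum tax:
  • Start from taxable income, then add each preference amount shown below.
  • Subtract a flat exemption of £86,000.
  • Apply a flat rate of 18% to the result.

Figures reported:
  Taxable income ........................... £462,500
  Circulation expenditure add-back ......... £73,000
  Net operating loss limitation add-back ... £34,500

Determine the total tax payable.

Regular income tax:
  £154,000 × 15% = £23,100
  £22,000 × 26% = £5,720
  £286,500 × 38% = £108,870
  → £137,690

Tentative minimum tax:
  Adjusted income: £462,500 + £73,000 + £34,500 = £570,000
  Less exemption £86,000 → base £484,000
  £484,000 × 18% = £87,120

£137,690 > £87,120, so the regular income tax governs.

£137,690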